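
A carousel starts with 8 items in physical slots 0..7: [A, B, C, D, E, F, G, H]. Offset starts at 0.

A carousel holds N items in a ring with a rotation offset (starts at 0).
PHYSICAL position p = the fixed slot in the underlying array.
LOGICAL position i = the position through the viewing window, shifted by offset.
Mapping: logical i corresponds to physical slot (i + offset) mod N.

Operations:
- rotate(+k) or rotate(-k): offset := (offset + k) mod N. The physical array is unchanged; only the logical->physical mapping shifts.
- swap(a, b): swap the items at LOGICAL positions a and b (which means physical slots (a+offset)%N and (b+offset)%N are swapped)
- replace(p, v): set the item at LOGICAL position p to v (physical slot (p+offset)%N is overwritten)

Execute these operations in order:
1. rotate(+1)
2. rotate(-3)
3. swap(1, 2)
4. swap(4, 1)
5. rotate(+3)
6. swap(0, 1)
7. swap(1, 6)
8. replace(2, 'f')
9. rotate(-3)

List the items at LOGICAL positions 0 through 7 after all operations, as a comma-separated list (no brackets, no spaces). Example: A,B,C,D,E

After op 1 (rotate(+1)): offset=1, physical=[A,B,C,D,E,F,G,H], logical=[B,C,D,E,F,G,H,A]
After op 2 (rotate(-3)): offset=6, physical=[A,B,C,D,E,F,G,H], logical=[G,H,A,B,C,D,E,F]
After op 3 (swap(1, 2)): offset=6, physical=[H,B,C,D,E,F,G,A], logical=[G,A,H,B,C,D,E,F]
After op 4 (swap(4, 1)): offset=6, physical=[H,B,A,D,E,F,G,C], logical=[G,C,H,B,A,D,E,F]
After op 5 (rotate(+3)): offset=1, physical=[H,B,A,D,E,F,G,C], logical=[B,A,D,E,F,G,C,H]
After op 6 (swap(0, 1)): offset=1, physical=[H,A,B,D,E,F,G,C], logical=[A,B,D,E,F,G,C,H]
After op 7 (swap(1, 6)): offset=1, physical=[H,A,C,D,E,F,G,B], logical=[A,C,D,E,F,G,B,H]
After op 8 (replace(2, 'f')): offset=1, physical=[H,A,C,f,E,F,G,B], logical=[A,C,f,E,F,G,B,H]
After op 9 (rotate(-3)): offset=6, physical=[H,A,C,f,E,F,G,B], logical=[G,B,H,A,C,f,E,F]

Answer: G,B,H,A,C,f,E,F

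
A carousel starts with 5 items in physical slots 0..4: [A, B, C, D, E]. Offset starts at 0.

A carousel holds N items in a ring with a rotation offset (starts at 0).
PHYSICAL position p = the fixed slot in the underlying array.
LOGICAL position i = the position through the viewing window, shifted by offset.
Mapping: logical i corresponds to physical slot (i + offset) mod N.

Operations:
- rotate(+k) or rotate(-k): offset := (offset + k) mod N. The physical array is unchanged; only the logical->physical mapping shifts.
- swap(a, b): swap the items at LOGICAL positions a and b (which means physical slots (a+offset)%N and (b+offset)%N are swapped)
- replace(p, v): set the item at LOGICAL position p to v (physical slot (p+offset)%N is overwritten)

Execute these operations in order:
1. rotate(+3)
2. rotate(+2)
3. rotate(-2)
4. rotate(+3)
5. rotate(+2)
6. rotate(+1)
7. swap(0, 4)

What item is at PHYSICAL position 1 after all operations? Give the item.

Answer: B

Derivation:
After op 1 (rotate(+3)): offset=3, physical=[A,B,C,D,E], logical=[D,E,A,B,C]
After op 2 (rotate(+2)): offset=0, physical=[A,B,C,D,E], logical=[A,B,C,D,E]
After op 3 (rotate(-2)): offset=3, physical=[A,B,C,D,E], logical=[D,E,A,B,C]
After op 4 (rotate(+3)): offset=1, physical=[A,B,C,D,E], logical=[B,C,D,E,A]
After op 5 (rotate(+2)): offset=3, physical=[A,B,C,D,E], logical=[D,E,A,B,C]
After op 6 (rotate(+1)): offset=4, physical=[A,B,C,D,E], logical=[E,A,B,C,D]
After op 7 (swap(0, 4)): offset=4, physical=[A,B,C,E,D], logical=[D,A,B,C,E]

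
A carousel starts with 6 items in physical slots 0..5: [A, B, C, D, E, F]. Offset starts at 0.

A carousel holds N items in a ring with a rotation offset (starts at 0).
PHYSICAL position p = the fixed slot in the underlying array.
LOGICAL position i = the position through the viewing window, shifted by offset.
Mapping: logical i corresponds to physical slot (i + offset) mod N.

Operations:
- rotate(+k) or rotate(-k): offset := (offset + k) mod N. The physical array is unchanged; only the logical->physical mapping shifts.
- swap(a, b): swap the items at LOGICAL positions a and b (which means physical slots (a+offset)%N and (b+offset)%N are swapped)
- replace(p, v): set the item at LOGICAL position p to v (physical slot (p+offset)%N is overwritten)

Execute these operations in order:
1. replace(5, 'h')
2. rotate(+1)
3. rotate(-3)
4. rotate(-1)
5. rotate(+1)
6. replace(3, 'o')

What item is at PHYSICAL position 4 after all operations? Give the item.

Answer: E

Derivation:
After op 1 (replace(5, 'h')): offset=0, physical=[A,B,C,D,E,h], logical=[A,B,C,D,E,h]
After op 2 (rotate(+1)): offset=1, physical=[A,B,C,D,E,h], logical=[B,C,D,E,h,A]
After op 3 (rotate(-3)): offset=4, physical=[A,B,C,D,E,h], logical=[E,h,A,B,C,D]
After op 4 (rotate(-1)): offset=3, physical=[A,B,C,D,E,h], logical=[D,E,h,A,B,C]
After op 5 (rotate(+1)): offset=4, physical=[A,B,C,D,E,h], logical=[E,h,A,B,C,D]
After op 6 (replace(3, 'o')): offset=4, physical=[A,o,C,D,E,h], logical=[E,h,A,o,C,D]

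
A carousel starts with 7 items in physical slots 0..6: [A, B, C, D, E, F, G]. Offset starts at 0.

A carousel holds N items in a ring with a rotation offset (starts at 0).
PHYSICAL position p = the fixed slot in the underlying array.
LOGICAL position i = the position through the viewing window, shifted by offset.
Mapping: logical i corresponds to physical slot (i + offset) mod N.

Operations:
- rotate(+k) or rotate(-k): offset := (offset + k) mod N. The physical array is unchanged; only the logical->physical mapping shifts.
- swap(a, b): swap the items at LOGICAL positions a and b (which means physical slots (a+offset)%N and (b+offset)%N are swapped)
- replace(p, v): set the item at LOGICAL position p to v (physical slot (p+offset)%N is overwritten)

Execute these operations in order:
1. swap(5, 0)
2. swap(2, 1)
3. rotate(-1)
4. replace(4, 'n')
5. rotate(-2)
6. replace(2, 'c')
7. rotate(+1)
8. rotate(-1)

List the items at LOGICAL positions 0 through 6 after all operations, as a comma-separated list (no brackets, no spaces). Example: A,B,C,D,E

After op 1 (swap(5, 0)): offset=0, physical=[F,B,C,D,E,A,G], logical=[F,B,C,D,E,A,G]
After op 2 (swap(2, 1)): offset=0, physical=[F,C,B,D,E,A,G], logical=[F,C,B,D,E,A,G]
After op 3 (rotate(-1)): offset=6, physical=[F,C,B,D,E,A,G], logical=[G,F,C,B,D,E,A]
After op 4 (replace(4, 'n')): offset=6, physical=[F,C,B,n,E,A,G], logical=[G,F,C,B,n,E,A]
After op 5 (rotate(-2)): offset=4, physical=[F,C,B,n,E,A,G], logical=[E,A,G,F,C,B,n]
After op 6 (replace(2, 'c')): offset=4, physical=[F,C,B,n,E,A,c], logical=[E,A,c,F,C,B,n]
After op 7 (rotate(+1)): offset=5, physical=[F,C,B,n,E,A,c], logical=[A,c,F,C,B,n,E]
After op 8 (rotate(-1)): offset=4, physical=[F,C,B,n,E,A,c], logical=[E,A,c,F,C,B,n]

Answer: E,A,c,F,C,B,n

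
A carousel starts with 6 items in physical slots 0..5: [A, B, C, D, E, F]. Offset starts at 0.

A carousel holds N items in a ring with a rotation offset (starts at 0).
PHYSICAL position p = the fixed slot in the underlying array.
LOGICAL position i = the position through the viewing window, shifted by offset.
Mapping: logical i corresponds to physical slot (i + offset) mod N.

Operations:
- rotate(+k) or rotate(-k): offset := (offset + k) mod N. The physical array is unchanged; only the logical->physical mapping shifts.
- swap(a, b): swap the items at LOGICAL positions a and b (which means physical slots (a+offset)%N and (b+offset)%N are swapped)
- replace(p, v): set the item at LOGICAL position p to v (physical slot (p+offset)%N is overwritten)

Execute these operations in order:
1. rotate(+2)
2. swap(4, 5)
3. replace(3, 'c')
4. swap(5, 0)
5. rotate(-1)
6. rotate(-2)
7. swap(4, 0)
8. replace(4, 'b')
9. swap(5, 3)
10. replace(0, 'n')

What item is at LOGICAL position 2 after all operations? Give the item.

After op 1 (rotate(+2)): offset=2, physical=[A,B,C,D,E,F], logical=[C,D,E,F,A,B]
After op 2 (swap(4, 5)): offset=2, physical=[B,A,C,D,E,F], logical=[C,D,E,F,B,A]
After op 3 (replace(3, 'c')): offset=2, physical=[B,A,C,D,E,c], logical=[C,D,E,c,B,A]
After op 4 (swap(5, 0)): offset=2, physical=[B,C,A,D,E,c], logical=[A,D,E,c,B,C]
After op 5 (rotate(-1)): offset=1, physical=[B,C,A,D,E,c], logical=[C,A,D,E,c,B]
After op 6 (rotate(-2)): offset=5, physical=[B,C,A,D,E,c], logical=[c,B,C,A,D,E]
After op 7 (swap(4, 0)): offset=5, physical=[B,C,A,c,E,D], logical=[D,B,C,A,c,E]
After op 8 (replace(4, 'b')): offset=5, physical=[B,C,A,b,E,D], logical=[D,B,C,A,b,E]
After op 9 (swap(5, 3)): offset=5, physical=[B,C,E,b,A,D], logical=[D,B,C,E,b,A]
After op 10 (replace(0, 'n')): offset=5, physical=[B,C,E,b,A,n], logical=[n,B,C,E,b,A]

Answer: C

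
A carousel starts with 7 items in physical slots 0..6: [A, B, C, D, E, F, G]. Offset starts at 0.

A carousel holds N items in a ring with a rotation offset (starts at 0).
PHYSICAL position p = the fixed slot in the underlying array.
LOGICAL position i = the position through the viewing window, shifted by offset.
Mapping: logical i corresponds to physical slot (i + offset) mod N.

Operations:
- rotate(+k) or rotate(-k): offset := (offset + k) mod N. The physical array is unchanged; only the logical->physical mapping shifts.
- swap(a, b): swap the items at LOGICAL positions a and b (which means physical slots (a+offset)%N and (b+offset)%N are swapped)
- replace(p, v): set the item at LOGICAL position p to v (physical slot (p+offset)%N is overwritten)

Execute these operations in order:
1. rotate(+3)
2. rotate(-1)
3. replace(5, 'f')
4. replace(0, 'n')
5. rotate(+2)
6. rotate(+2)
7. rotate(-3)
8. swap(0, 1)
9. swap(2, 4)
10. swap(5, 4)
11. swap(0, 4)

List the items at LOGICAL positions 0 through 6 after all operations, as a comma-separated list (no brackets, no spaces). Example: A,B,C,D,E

Answer: B,D,f,G,E,F,n

Derivation:
After op 1 (rotate(+3)): offset=3, physical=[A,B,C,D,E,F,G], logical=[D,E,F,G,A,B,C]
After op 2 (rotate(-1)): offset=2, physical=[A,B,C,D,E,F,G], logical=[C,D,E,F,G,A,B]
After op 3 (replace(5, 'f')): offset=2, physical=[f,B,C,D,E,F,G], logical=[C,D,E,F,G,f,B]
After op 4 (replace(0, 'n')): offset=2, physical=[f,B,n,D,E,F,G], logical=[n,D,E,F,G,f,B]
After op 5 (rotate(+2)): offset=4, physical=[f,B,n,D,E,F,G], logical=[E,F,G,f,B,n,D]
After op 6 (rotate(+2)): offset=6, physical=[f,B,n,D,E,F,G], logical=[G,f,B,n,D,E,F]
After op 7 (rotate(-3)): offset=3, physical=[f,B,n,D,E,F,G], logical=[D,E,F,G,f,B,n]
After op 8 (swap(0, 1)): offset=3, physical=[f,B,n,E,D,F,G], logical=[E,D,F,G,f,B,n]
After op 9 (swap(2, 4)): offset=3, physical=[F,B,n,E,D,f,G], logical=[E,D,f,G,F,B,n]
After op 10 (swap(5, 4)): offset=3, physical=[B,F,n,E,D,f,G], logical=[E,D,f,G,B,F,n]
After op 11 (swap(0, 4)): offset=3, physical=[E,F,n,B,D,f,G], logical=[B,D,f,G,E,F,n]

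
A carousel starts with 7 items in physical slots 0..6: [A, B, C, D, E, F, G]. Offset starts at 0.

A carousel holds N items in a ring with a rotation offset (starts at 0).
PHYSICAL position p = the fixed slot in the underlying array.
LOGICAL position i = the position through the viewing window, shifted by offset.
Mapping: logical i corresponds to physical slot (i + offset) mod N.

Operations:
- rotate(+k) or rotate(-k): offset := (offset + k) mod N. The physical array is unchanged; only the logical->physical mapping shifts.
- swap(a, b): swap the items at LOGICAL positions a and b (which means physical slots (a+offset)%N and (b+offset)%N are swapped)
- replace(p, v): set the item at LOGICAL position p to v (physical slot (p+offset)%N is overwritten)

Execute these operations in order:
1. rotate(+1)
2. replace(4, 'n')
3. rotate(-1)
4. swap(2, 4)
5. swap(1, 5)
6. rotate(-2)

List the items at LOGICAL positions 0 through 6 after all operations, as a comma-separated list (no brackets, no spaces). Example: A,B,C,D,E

Answer: B,G,A,n,E,D,C

Derivation:
After op 1 (rotate(+1)): offset=1, physical=[A,B,C,D,E,F,G], logical=[B,C,D,E,F,G,A]
After op 2 (replace(4, 'n')): offset=1, physical=[A,B,C,D,E,n,G], logical=[B,C,D,E,n,G,A]
After op 3 (rotate(-1)): offset=0, physical=[A,B,C,D,E,n,G], logical=[A,B,C,D,E,n,G]
After op 4 (swap(2, 4)): offset=0, physical=[A,B,E,D,C,n,G], logical=[A,B,E,D,C,n,G]
After op 5 (swap(1, 5)): offset=0, physical=[A,n,E,D,C,B,G], logical=[A,n,E,D,C,B,G]
After op 6 (rotate(-2)): offset=5, physical=[A,n,E,D,C,B,G], logical=[B,G,A,n,E,D,C]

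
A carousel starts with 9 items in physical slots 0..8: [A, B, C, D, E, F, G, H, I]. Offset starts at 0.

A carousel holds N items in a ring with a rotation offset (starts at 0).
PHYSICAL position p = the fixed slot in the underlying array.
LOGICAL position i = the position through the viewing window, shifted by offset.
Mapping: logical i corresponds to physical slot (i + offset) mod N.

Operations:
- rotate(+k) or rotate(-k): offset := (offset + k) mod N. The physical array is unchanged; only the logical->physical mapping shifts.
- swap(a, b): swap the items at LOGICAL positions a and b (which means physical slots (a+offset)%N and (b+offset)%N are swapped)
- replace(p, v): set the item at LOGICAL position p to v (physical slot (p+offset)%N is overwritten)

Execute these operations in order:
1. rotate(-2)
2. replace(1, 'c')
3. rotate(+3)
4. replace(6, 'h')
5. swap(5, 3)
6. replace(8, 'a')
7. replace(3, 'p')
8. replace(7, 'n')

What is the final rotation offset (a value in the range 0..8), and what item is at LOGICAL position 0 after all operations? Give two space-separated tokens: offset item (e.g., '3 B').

Answer: 1 B

Derivation:
After op 1 (rotate(-2)): offset=7, physical=[A,B,C,D,E,F,G,H,I], logical=[H,I,A,B,C,D,E,F,G]
After op 2 (replace(1, 'c')): offset=7, physical=[A,B,C,D,E,F,G,H,c], logical=[H,c,A,B,C,D,E,F,G]
After op 3 (rotate(+3)): offset=1, physical=[A,B,C,D,E,F,G,H,c], logical=[B,C,D,E,F,G,H,c,A]
After op 4 (replace(6, 'h')): offset=1, physical=[A,B,C,D,E,F,G,h,c], logical=[B,C,D,E,F,G,h,c,A]
After op 5 (swap(5, 3)): offset=1, physical=[A,B,C,D,G,F,E,h,c], logical=[B,C,D,G,F,E,h,c,A]
After op 6 (replace(8, 'a')): offset=1, physical=[a,B,C,D,G,F,E,h,c], logical=[B,C,D,G,F,E,h,c,a]
After op 7 (replace(3, 'p')): offset=1, physical=[a,B,C,D,p,F,E,h,c], logical=[B,C,D,p,F,E,h,c,a]
After op 8 (replace(7, 'n')): offset=1, physical=[a,B,C,D,p,F,E,h,n], logical=[B,C,D,p,F,E,h,n,a]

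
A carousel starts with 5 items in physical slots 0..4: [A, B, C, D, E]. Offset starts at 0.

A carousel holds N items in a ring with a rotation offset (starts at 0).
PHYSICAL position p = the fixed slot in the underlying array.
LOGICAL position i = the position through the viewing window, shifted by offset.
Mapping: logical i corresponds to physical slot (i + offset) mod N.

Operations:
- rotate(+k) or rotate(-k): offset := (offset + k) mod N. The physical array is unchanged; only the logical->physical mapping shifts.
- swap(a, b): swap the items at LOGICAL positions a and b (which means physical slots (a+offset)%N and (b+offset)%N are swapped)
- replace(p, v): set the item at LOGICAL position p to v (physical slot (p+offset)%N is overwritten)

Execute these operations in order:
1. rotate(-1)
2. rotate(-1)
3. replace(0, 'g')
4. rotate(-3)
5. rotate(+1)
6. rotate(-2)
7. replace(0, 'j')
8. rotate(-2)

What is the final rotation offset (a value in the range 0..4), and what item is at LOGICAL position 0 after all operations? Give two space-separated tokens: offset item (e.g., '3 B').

Answer: 2 C

Derivation:
After op 1 (rotate(-1)): offset=4, physical=[A,B,C,D,E], logical=[E,A,B,C,D]
After op 2 (rotate(-1)): offset=3, physical=[A,B,C,D,E], logical=[D,E,A,B,C]
After op 3 (replace(0, 'g')): offset=3, physical=[A,B,C,g,E], logical=[g,E,A,B,C]
After op 4 (rotate(-3)): offset=0, physical=[A,B,C,g,E], logical=[A,B,C,g,E]
After op 5 (rotate(+1)): offset=1, physical=[A,B,C,g,E], logical=[B,C,g,E,A]
After op 6 (rotate(-2)): offset=4, physical=[A,B,C,g,E], logical=[E,A,B,C,g]
After op 7 (replace(0, 'j')): offset=4, physical=[A,B,C,g,j], logical=[j,A,B,C,g]
After op 8 (rotate(-2)): offset=2, physical=[A,B,C,g,j], logical=[C,g,j,A,B]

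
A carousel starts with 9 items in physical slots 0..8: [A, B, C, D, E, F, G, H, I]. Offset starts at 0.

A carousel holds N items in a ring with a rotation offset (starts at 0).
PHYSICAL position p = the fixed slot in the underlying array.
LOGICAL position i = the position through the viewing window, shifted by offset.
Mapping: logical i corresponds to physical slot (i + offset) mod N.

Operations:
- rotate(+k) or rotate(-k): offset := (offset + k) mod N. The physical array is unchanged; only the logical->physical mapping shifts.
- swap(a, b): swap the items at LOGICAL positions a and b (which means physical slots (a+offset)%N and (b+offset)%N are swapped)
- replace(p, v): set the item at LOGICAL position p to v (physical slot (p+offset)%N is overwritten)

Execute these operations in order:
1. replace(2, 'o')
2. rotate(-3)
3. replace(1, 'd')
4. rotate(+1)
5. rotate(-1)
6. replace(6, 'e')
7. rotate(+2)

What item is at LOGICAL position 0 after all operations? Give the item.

After op 1 (replace(2, 'o')): offset=0, physical=[A,B,o,D,E,F,G,H,I], logical=[A,B,o,D,E,F,G,H,I]
After op 2 (rotate(-3)): offset=6, physical=[A,B,o,D,E,F,G,H,I], logical=[G,H,I,A,B,o,D,E,F]
After op 3 (replace(1, 'd')): offset=6, physical=[A,B,o,D,E,F,G,d,I], logical=[G,d,I,A,B,o,D,E,F]
After op 4 (rotate(+1)): offset=7, physical=[A,B,o,D,E,F,G,d,I], logical=[d,I,A,B,o,D,E,F,G]
After op 5 (rotate(-1)): offset=6, physical=[A,B,o,D,E,F,G,d,I], logical=[G,d,I,A,B,o,D,E,F]
After op 6 (replace(6, 'e')): offset=6, physical=[A,B,o,e,E,F,G,d,I], logical=[G,d,I,A,B,o,e,E,F]
After op 7 (rotate(+2)): offset=8, physical=[A,B,o,e,E,F,G,d,I], logical=[I,A,B,o,e,E,F,G,d]

Answer: I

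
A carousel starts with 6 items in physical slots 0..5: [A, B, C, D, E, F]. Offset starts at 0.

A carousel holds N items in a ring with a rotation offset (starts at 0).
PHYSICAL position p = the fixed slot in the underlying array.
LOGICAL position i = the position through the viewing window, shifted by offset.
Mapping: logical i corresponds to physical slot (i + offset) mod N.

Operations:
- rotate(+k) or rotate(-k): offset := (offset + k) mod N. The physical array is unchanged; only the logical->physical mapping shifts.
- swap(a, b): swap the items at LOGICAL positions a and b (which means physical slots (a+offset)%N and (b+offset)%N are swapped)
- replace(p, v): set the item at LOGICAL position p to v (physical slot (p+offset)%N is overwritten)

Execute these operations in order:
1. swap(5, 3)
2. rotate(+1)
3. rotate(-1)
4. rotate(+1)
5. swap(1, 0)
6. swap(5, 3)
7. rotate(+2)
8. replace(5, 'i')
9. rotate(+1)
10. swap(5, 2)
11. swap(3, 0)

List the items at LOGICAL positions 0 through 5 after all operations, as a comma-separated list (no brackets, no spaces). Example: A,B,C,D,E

After op 1 (swap(5, 3)): offset=0, physical=[A,B,C,F,E,D], logical=[A,B,C,F,E,D]
After op 2 (rotate(+1)): offset=1, physical=[A,B,C,F,E,D], logical=[B,C,F,E,D,A]
After op 3 (rotate(-1)): offset=0, physical=[A,B,C,F,E,D], logical=[A,B,C,F,E,D]
After op 4 (rotate(+1)): offset=1, physical=[A,B,C,F,E,D], logical=[B,C,F,E,D,A]
After op 5 (swap(1, 0)): offset=1, physical=[A,C,B,F,E,D], logical=[C,B,F,E,D,A]
After op 6 (swap(5, 3)): offset=1, physical=[E,C,B,F,A,D], logical=[C,B,F,A,D,E]
After op 7 (rotate(+2)): offset=3, physical=[E,C,B,F,A,D], logical=[F,A,D,E,C,B]
After op 8 (replace(5, 'i')): offset=3, physical=[E,C,i,F,A,D], logical=[F,A,D,E,C,i]
After op 9 (rotate(+1)): offset=4, physical=[E,C,i,F,A,D], logical=[A,D,E,C,i,F]
After op 10 (swap(5, 2)): offset=4, physical=[F,C,i,E,A,D], logical=[A,D,F,C,i,E]
After op 11 (swap(3, 0)): offset=4, physical=[F,A,i,E,C,D], logical=[C,D,F,A,i,E]

Answer: C,D,F,A,i,E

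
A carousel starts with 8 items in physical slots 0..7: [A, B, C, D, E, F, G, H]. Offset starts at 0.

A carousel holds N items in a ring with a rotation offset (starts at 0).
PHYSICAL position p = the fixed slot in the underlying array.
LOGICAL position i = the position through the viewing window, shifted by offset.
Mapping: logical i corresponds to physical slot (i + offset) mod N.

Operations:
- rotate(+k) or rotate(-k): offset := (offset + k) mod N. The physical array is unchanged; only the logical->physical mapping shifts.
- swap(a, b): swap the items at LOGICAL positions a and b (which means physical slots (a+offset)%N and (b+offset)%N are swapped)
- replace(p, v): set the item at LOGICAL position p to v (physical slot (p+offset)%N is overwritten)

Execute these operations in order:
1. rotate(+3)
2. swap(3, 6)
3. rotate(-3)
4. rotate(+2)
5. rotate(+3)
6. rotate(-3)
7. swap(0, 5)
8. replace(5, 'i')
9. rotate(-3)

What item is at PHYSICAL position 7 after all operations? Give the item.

Answer: i

Derivation:
After op 1 (rotate(+3)): offset=3, physical=[A,B,C,D,E,F,G,H], logical=[D,E,F,G,H,A,B,C]
After op 2 (swap(3, 6)): offset=3, physical=[A,G,C,D,E,F,B,H], logical=[D,E,F,B,H,A,G,C]
After op 3 (rotate(-3)): offset=0, physical=[A,G,C,D,E,F,B,H], logical=[A,G,C,D,E,F,B,H]
After op 4 (rotate(+2)): offset=2, physical=[A,G,C,D,E,F,B,H], logical=[C,D,E,F,B,H,A,G]
After op 5 (rotate(+3)): offset=5, physical=[A,G,C,D,E,F,B,H], logical=[F,B,H,A,G,C,D,E]
After op 6 (rotate(-3)): offset=2, physical=[A,G,C,D,E,F,B,H], logical=[C,D,E,F,B,H,A,G]
After op 7 (swap(0, 5)): offset=2, physical=[A,G,H,D,E,F,B,C], logical=[H,D,E,F,B,C,A,G]
After op 8 (replace(5, 'i')): offset=2, physical=[A,G,H,D,E,F,B,i], logical=[H,D,E,F,B,i,A,G]
After op 9 (rotate(-3)): offset=7, physical=[A,G,H,D,E,F,B,i], logical=[i,A,G,H,D,E,F,B]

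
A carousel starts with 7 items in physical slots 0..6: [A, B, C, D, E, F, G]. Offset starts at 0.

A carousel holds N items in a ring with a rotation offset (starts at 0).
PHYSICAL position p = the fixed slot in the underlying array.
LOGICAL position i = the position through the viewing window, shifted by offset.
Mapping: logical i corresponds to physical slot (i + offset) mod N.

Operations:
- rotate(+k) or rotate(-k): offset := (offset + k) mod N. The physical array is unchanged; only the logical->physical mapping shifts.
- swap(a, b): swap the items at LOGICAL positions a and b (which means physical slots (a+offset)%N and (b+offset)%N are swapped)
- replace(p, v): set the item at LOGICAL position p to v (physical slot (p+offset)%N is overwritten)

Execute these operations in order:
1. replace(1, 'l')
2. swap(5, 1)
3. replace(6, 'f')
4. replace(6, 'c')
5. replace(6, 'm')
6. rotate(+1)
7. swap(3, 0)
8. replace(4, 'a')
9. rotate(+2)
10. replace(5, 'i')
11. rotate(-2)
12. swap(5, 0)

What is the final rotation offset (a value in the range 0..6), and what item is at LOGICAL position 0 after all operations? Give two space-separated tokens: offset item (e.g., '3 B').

Answer: 1 m

Derivation:
After op 1 (replace(1, 'l')): offset=0, physical=[A,l,C,D,E,F,G], logical=[A,l,C,D,E,F,G]
After op 2 (swap(5, 1)): offset=0, physical=[A,F,C,D,E,l,G], logical=[A,F,C,D,E,l,G]
After op 3 (replace(6, 'f')): offset=0, physical=[A,F,C,D,E,l,f], logical=[A,F,C,D,E,l,f]
After op 4 (replace(6, 'c')): offset=0, physical=[A,F,C,D,E,l,c], logical=[A,F,C,D,E,l,c]
After op 5 (replace(6, 'm')): offset=0, physical=[A,F,C,D,E,l,m], logical=[A,F,C,D,E,l,m]
After op 6 (rotate(+1)): offset=1, physical=[A,F,C,D,E,l,m], logical=[F,C,D,E,l,m,A]
After op 7 (swap(3, 0)): offset=1, physical=[A,E,C,D,F,l,m], logical=[E,C,D,F,l,m,A]
After op 8 (replace(4, 'a')): offset=1, physical=[A,E,C,D,F,a,m], logical=[E,C,D,F,a,m,A]
After op 9 (rotate(+2)): offset=3, physical=[A,E,C,D,F,a,m], logical=[D,F,a,m,A,E,C]
After op 10 (replace(5, 'i')): offset=3, physical=[A,i,C,D,F,a,m], logical=[D,F,a,m,A,i,C]
After op 11 (rotate(-2)): offset=1, physical=[A,i,C,D,F,a,m], logical=[i,C,D,F,a,m,A]
After op 12 (swap(5, 0)): offset=1, physical=[A,m,C,D,F,a,i], logical=[m,C,D,F,a,i,A]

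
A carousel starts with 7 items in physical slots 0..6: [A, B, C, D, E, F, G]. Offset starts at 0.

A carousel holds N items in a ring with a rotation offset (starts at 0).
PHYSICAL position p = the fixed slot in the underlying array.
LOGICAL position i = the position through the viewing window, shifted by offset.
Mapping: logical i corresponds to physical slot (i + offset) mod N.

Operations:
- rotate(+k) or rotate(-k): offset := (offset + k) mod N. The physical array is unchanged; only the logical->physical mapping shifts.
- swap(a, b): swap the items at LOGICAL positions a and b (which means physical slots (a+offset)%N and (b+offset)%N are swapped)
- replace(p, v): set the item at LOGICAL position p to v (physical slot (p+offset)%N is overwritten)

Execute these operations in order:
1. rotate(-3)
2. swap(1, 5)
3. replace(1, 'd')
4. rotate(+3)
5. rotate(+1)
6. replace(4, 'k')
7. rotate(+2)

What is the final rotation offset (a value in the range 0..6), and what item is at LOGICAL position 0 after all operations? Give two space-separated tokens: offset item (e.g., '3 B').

After op 1 (rotate(-3)): offset=4, physical=[A,B,C,D,E,F,G], logical=[E,F,G,A,B,C,D]
After op 2 (swap(1, 5)): offset=4, physical=[A,B,F,D,E,C,G], logical=[E,C,G,A,B,F,D]
After op 3 (replace(1, 'd')): offset=4, physical=[A,B,F,D,E,d,G], logical=[E,d,G,A,B,F,D]
After op 4 (rotate(+3)): offset=0, physical=[A,B,F,D,E,d,G], logical=[A,B,F,D,E,d,G]
After op 5 (rotate(+1)): offset=1, physical=[A,B,F,D,E,d,G], logical=[B,F,D,E,d,G,A]
After op 6 (replace(4, 'k')): offset=1, physical=[A,B,F,D,E,k,G], logical=[B,F,D,E,k,G,A]
After op 7 (rotate(+2)): offset=3, physical=[A,B,F,D,E,k,G], logical=[D,E,k,G,A,B,F]

Answer: 3 D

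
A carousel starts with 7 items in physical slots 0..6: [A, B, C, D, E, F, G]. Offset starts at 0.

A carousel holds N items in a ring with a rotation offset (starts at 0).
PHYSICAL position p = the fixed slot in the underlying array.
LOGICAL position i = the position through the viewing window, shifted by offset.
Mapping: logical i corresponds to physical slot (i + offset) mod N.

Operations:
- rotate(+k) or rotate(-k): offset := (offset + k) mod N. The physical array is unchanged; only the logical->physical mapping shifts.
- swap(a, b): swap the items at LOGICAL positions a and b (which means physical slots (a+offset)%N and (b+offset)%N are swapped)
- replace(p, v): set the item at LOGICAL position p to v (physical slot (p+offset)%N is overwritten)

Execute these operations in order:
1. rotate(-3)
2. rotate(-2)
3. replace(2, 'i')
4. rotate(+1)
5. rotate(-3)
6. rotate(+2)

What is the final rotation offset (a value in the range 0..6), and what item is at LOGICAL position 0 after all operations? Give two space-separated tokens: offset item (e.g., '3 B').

After op 1 (rotate(-3)): offset=4, physical=[A,B,C,D,E,F,G], logical=[E,F,G,A,B,C,D]
After op 2 (rotate(-2)): offset=2, physical=[A,B,C,D,E,F,G], logical=[C,D,E,F,G,A,B]
After op 3 (replace(2, 'i')): offset=2, physical=[A,B,C,D,i,F,G], logical=[C,D,i,F,G,A,B]
After op 4 (rotate(+1)): offset=3, physical=[A,B,C,D,i,F,G], logical=[D,i,F,G,A,B,C]
After op 5 (rotate(-3)): offset=0, physical=[A,B,C,D,i,F,G], logical=[A,B,C,D,i,F,G]
After op 6 (rotate(+2)): offset=2, physical=[A,B,C,D,i,F,G], logical=[C,D,i,F,G,A,B]

Answer: 2 C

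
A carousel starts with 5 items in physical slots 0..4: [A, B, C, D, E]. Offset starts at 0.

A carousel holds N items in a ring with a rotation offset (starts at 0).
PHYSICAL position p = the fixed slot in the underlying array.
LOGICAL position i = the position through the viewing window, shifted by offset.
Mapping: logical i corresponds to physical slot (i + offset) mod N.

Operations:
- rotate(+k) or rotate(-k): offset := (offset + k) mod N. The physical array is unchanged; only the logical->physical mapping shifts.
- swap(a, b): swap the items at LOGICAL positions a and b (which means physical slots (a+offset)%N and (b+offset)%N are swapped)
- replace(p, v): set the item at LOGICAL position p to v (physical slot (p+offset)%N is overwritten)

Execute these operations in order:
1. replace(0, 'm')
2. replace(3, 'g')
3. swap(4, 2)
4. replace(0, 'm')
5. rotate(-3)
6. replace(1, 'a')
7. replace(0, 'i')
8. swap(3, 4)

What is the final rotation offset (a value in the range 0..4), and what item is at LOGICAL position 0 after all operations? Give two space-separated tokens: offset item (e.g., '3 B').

Answer: 2 i

Derivation:
After op 1 (replace(0, 'm')): offset=0, physical=[m,B,C,D,E], logical=[m,B,C,D,E]
After op 2 (replace(3, 'g')): offset=0, physical=[m,B,C,g,E], logical=[m,B,C,g,E]
After op 3 (swap(4, 2)): offset=0, physical=[m,B,E,g,C], logical=[m,B,E,g,C]
After op 4 (replace(0, 'm')): offset=0, physical=[m,B,E,g,C], logical=[m,B,E,g,C]
After op 5 (rotate(-3)): offset=2, physical=[m,B,E,g,C], logical=[E,g,C,m,B]
After op 6 (replace(1, 'a')): offset=2, physical=[m,B,E,a,C], logical=[E,a,C,m,B]
After op 7 (replace(0, 'i')): offset=2, physical=[m,B,i,a,C], logical=[i,a,C,m,B]
After op 8 (swap(3, 4)): offset=2, physical=[B,m,i,a,C], logical=[i,a,C,B,m]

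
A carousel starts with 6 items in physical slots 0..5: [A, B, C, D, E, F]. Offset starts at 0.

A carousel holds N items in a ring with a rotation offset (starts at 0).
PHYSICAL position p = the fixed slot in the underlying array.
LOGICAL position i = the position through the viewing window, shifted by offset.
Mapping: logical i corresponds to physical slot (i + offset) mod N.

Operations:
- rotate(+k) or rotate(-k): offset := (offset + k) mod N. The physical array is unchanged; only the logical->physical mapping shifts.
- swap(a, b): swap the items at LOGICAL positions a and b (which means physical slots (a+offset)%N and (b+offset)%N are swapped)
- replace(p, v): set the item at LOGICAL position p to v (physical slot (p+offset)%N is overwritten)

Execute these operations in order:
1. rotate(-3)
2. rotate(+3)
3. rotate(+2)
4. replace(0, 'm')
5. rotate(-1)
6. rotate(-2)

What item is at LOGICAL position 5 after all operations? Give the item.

After op 1 (rotate(-3)): offset=3, physical=[A,B,C,D,E,F], logical=[D,E,F,A,B,C]
After op 2 (rotate(+3)): offset=0, physical=[A,B,C,D,E,F], logical=[A,B,C,D,E,F]
After op 3 (rotate(+2)): offset=2, physical=[A,B,C,D,E,F], logical=[C,D,E,F,A,B]
After op 4 (replace(0, 'm')): offset=2, physical=[A,B,m,D,E,F], logical=[m,D,E,F,A,B]
After op 5 (rotate(-1)): offset=1, physical=[A,B,m,D,E,F], logical=[B,m,D,E,F,A]
After op 6 (rotate(-2)): offset=5, physical=[A,B,m,D,E,F], logical=[F,A,B,m,D,E]

Answer: E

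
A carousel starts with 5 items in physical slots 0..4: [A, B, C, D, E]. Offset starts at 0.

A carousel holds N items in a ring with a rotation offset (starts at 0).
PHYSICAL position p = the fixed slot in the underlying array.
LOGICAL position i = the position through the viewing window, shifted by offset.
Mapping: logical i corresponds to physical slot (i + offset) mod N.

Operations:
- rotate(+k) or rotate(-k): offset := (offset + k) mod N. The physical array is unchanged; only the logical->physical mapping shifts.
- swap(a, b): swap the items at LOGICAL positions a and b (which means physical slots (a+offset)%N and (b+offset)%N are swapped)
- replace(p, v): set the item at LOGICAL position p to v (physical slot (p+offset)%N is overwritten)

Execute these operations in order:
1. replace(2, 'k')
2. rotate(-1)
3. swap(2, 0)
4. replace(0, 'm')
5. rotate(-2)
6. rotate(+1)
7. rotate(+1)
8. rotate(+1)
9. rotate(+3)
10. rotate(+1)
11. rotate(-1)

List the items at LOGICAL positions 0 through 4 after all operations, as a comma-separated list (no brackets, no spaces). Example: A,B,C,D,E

After op 1 (replace(2, 'k')): offset=0, physical=[A,B,k,D,E], logical=[A,B,k,D,E]
After op 2 (rotate(-1)): offset=4, physical=[A,B,k,D,E], logical=[E,A,B,k,D]
After op 3 (swap(2, 0)): offset=4, physical=[A,E,k,D,B], logical=[B,A,E,k,D]
After op 4 (replace(0, 'm')): offset=4, physical=[A,E,k,D,m], logical=[m,A,E,k,D]
After op 5 (rotate(-2)): offset=2, physical=[A,E,k,D,m], logical=[k,D,m,A,E]
After op 6 (rotate(+1)): offset=3, physical=[A,E,k,D,m], logical=[D,m,A,E,k]
After op 7 (rotate(+1)): offset=4, physical=[A,E,k,D,m], logical=[m,A,E,k,D]
After op 8 (rotate(+1)): offset=0, physical=[A,E,k,D,m], logical=[A,E,k,D,m]
After op 9 (rotate(+3)): offset=3, physical=[A,E,k,D,m], logical=[D,m,A,E,k]
After op 10 (rotate(+1)): offset=4, physical=[A,E,k,D,m], logical=[m,A,E,k,D]
After op 11 (rotate(-1)): offset=3, physical=[A,E,k,D,m], logical=[D,m,A,E,k]

Answer: D,m,A,E,k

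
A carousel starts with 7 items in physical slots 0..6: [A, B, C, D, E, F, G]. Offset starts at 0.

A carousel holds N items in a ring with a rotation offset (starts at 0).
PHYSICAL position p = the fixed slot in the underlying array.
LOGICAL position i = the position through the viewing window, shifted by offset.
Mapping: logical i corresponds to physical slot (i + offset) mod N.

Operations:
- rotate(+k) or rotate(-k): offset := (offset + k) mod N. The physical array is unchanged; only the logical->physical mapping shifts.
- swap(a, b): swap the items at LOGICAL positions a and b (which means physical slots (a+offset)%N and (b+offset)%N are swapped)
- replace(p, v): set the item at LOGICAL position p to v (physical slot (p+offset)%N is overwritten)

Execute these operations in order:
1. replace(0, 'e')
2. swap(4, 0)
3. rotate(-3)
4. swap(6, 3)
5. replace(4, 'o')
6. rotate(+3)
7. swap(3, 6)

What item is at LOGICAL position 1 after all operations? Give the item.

After op 1 (replace(0, 'e')): offset=0, physical=[e,B,C,D,E,F,G], logical=[e,B,C,D,E,F,G]
After op 2 (swap(4, 0)): offset=0, physical=[E,B,C,D,e,F,G], logical=[E,B,C,D,e,F,G]
After op 3 (rotate(-3)): offset=4, physical=[E,B,C,D,e,F,G], logical=[e,F,G,E,B,C,D]
After op 4 (swap(6, 3)): offset=4, physical=[D,B,C,E,e,F,G], logical=[e,F,G,D,B,C,E]
After op 5 (replace(4, 'o')): offset=4, physical=[D,o,C,E,e,F,G], logical=[e,F,G,D,o,C,E]
After op 6 (rotate(+3)): offset=0, physical=[D,o,C,E,e,F,G], logical=[D,o,C,E,e,F,G]
After op 7 (swap(3, 6)): offset=0, physical=[D,o,C,G,e,F,E], logical=[D,o,C,G,e,F,E]

Answer: o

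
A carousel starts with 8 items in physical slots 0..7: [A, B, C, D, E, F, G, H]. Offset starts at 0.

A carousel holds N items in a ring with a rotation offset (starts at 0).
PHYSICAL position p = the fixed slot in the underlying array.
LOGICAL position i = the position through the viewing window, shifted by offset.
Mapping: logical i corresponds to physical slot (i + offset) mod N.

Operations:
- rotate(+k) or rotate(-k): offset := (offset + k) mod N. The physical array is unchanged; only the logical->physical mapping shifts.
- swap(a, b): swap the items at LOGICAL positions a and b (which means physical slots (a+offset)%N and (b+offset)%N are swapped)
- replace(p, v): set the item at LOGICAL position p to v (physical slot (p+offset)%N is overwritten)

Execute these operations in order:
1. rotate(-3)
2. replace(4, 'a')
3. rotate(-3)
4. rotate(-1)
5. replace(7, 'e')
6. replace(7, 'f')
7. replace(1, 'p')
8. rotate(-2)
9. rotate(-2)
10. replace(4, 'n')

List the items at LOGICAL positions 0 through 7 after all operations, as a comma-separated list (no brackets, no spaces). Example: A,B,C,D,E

After op 1 (rotate(-3)): offset=5, physical=[A,B,C,D,E,F,G,H], logical=[F,G,H,A,B,C,D,E]
After op 2 (replace(4, 'a')): offset=5, physical=[A,a,C,D,E,F,G,H], logical=[F,G,H,A,a,C,D,E]
After op 3 (rotate(-3)): offset=2, physical=[A,a,C,D,E,F,G,H], logical=[C,D,E,F,G,H,A,a]
After op 4 (rotate(-1)): offset=1, physical=[A,a,C,D,E,F,G,H], logical=[a,C,D,E,F,G,H,A]
After op 5 (replace(7, 'e')): offset=1, physical=[e,a,C,D,E,F,G,H], logical=[a,C,D,E,F,G,H,e]
After op 6 (replace(7, 'f')): offset=1, physical=[f,a,C,D,E,F,G,H], logical=[a,C,D,E,F,G,H,f]
After op 7 (replace(1, 'p')): offset=1, physical=[f,a,p,D,E,F,G,H], logical=[a,p,D,E,F,G,H,f]
After op 8 (rotate(-2)): offset=7, physical=[f,a,p,D,E,F,G,H], logical=[H,f,a,p,D,E,F,G]
After op 9 (rotate(-2)): offset=5, physical=[f,a,p,D,E,F,G,H], logical=[F,G,H,f,a,p,D,E]
After op 10 (replace(4, 'n')): offset=5, physical=[f,n,p,D,E,F,G,H], logical=[F,G,H,f,n,p,D,E]

Answer: F,G,H,f,n,p,D,E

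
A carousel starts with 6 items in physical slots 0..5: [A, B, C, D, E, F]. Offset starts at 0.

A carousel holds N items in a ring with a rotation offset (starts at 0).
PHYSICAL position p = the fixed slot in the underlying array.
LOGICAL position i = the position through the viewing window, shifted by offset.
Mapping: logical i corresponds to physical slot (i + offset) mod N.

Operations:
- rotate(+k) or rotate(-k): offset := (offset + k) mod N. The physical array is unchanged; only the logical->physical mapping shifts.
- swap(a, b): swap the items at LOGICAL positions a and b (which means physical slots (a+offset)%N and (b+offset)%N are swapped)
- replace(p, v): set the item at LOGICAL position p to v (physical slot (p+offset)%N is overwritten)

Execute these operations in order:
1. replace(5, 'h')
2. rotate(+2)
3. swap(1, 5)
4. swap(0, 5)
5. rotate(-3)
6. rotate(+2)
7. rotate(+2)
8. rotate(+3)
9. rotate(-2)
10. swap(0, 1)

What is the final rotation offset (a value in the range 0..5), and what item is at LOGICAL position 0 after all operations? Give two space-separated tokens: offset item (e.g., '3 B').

After op 1 (replace(5, 'h')): offset=0, physical=[A,B,C,D,E,h], logical=[A,B,C,D,E,h]
After op 2 (rotate(+2)): offset=2, physical=[A,B,C,D,E,h], logical=[C,D,E,h,A,B]
After op 3 (swap(1, 5)): offset=2, physical=[A,D,C,B,E,h], logical=[C,B,E,h,A,D]
After op 4 (swap(0, 5)): offset=2, physical=[A,C,D,B,E,h], logical=[D,B,E,h,A,C]
After op 5 (rotate(-3)): offset=5, physical=[A,C,D,B,E,h], logical=[h,A,C,D,B,E]
After op 6 (rotate(+2)): offset=1, physical=[A,C,D,B,E,h], logical=[C,D,B,E,h,A]
After op 7 (rotate(+2)): offset=3, physical=[A,C,D,B,E,h], logical=[B,E,h,A,C,D]
After op 8 (rotate(+3)): offset=0, physical=[A,C,D,B,E,h], logical=[A,C,D,B,E,h]
After op 9 (rotate(-2)): offset=4, physical=[A,C,D,B,E,h], logical=[E,h,A,C,D,B]
After op 10 (swap(0, 1)): offset=4, physical=[A,C,D,B,h,E], logical=[h,E,A,C,D,B]

Answer: 4 h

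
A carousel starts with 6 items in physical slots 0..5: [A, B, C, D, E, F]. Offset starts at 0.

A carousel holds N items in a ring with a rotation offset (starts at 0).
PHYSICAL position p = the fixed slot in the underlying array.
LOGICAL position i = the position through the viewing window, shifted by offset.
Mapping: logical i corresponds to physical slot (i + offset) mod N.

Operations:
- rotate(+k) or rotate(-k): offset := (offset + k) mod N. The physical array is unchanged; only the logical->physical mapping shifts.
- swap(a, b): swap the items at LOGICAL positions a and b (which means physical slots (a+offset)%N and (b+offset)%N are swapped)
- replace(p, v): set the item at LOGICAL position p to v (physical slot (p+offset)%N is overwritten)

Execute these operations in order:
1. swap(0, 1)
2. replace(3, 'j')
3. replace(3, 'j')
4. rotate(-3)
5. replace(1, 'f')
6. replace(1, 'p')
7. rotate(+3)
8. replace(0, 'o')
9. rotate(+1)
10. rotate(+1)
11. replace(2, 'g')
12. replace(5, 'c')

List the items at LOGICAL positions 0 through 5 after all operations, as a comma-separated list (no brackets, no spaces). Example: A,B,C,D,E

After op 1 (swap(0, 1)): offset=0, physical=[B,A,C,D,E,F], logical=[B,A,C,D,E,F]
After op 2 (replace(3, 'j')): offset=0, physical=[B,A,C,j,E,F], logical=[B,A,C,j,E,F]
After op 3 (replace(3, 'j')): offset=0, physical=[B,A,C,j,E,F], logical=[B,A,C,j,E,F]
After op 4 (rotate(-3)): offset=3, physical=[B,A,C,j,E,F], logical=[j,E,F,B,A,C]
After op 5 (replace(1, 'f')): offset=3, physical=[B,A,C,j,f,F], logical=[j,f,F,B,A,C]
After op 6 (replace(1, 'p')): offset=3, physical=[B,A,C,j,p,F], logical=[j,p,F,B,A,C]
After op 7 (rotate(+3)): offset=0, physical=[B,A,C,j,p,F], logical=[B,A,C,j,p,F]
After op 8 (replace(0, 'o')): offset=0, physical=[o,A,C,j,p,F], logical=[o,A,C,j,p,F]
After op 9 (rotate(+1)): offset=1, physical=[o,A,C,j,p,F], logical=[A,C,j,p,F,o]
After op 10 (rotate(+1)): offset=2, physical=[o,A,C,j,p,F], logical=[C,j,p,F,o,A]
After op 11 (replace(2, 'g')): offset=2, physical=[o,A,C,j,g,F], logical=[C,j,g,F,o,A]
After op 12 (replace(5, 'c')): offset=2, physical=[o,c,C,j,g,F], logical=[C,j,g,F,o,c]

Answer: C,j,g,F,o,c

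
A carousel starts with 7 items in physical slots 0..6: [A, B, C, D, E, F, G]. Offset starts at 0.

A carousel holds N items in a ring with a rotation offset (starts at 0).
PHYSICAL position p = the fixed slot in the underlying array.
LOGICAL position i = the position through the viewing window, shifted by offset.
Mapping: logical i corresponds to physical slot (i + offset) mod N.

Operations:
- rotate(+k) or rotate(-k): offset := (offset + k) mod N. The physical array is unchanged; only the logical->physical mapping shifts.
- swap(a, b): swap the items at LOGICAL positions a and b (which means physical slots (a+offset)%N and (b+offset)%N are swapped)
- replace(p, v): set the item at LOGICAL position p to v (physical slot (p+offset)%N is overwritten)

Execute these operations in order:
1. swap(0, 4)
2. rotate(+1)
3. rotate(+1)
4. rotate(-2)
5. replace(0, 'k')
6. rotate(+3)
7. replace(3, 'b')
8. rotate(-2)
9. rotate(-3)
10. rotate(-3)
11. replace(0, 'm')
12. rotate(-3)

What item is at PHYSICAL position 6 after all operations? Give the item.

After op 1 (swap(0, 4)): offset=0, physical=[E,B,C,D,A,F,G], logical=[E,B,C,D,A,F,G]
After op 2 (rotate(+1)): offset=1, physical=[E,B,C,D,A,F,G], logical=[B,C,D,A,F,G,E]
After op 3 (rotate(+1)): offset=2, physical=[E,B,C,D,A,F,G], logical=[C,D,A,F,G,E,B]
After op 4 (rotate(-2)): offset=0, physical=[E,B,C,D,A,F,G], logical=[E,B,C,D,A,F,G]
After op 5 (replace(0, 'k')): offset=0, physical=[k,B,C,D,A,F,G], logical=[k,B,C,D,A,F,G]
After op 6 (rotate(+3)): offset=3, physical=[k,B,C,D,A,F,G], logical=[D,A,F,G,k,B,C]
After op 7 (replace(3, 'b')): offset=3, physical=[k,B,C,D,A,F,b], logical=[D,A,F,b,k,B,C]
After op 8 (rotate(-2)): offset=1, physical=[k,B,C,D,A,F,b], logical=[B,C,D,A,F,b,k]
After op 9 (rotate(-3)): offset=5, physical=[k,B,C,D,A,F,b], logical=[F,b,k,B,C,D,A]
After op 10 (rotate(-3)): offset=2, physical=[k,B,C,D,A,F,b], logical=[C,D,A,F,b,k,B]
After op 11 (replace(0, 'm')): offset=2, physical=[k,B,m,D,A,F,b], logical=[m,D,A,F,b,k,B]
After op 12 (rotate(-3)): offset=6, physical=[k,B,m,D,A,F,b], logical=[b,k,B,m,D,A,F]

Answer: b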